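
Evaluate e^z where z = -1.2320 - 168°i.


e^-1.2320 = 0.2917
cos(-168°) = -0.9781
sin(-168°) = -0.2079
Real = 0.2917*(-0.9781) = -0.2853
Imag = 0.2917*(-0.2079) = -0.0606

-0.2853 - 0.0606i


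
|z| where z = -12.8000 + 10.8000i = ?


|z| = sqrt((-12.8)^2 + 10.8^2) = sqrt(163.84 + 116.64) = sqrt(280.48) = 16.7475

|z| = 16.7475


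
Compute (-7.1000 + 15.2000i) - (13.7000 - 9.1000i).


Real: -7.1 - 13.7 = -20.8
Imag: 15.2 + 9.1 = 24.3

-20.8000 + 24.3000i


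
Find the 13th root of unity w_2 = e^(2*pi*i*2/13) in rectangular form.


Angle = 360*2/13 = 55.3846°
a = cos(55.3846°) = 0.5681
b = sin(55.3846°) = 0.8230

0.5681 + 0.8230i


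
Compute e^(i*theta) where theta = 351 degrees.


cos(351°) = 0.9877
sin(351°) = -0.1564

e^(i*351°) = 0.9877 - 0.1564i


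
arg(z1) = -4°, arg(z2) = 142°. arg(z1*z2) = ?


arg(z1*z2) = -4° + 142° = 138°
Normalized to (-180°, 180°]: 138°

138°


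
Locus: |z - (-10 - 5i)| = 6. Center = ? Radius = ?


|z - z0| = r is a circle with center z0 and radius r.
Center = (-10, -5), radius = 6

Circle with center (-10, -5) and radius 6


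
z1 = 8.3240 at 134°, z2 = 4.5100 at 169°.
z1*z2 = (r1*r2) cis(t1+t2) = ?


r = 8.3240 * 4.5100 = 37.5412
theta = 134° + 169° = 303° = 303° (mod 360)

37.5412 cis(303°)


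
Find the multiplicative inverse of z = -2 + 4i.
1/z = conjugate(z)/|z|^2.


|z|^2 = 4+16 = 20
1/z = (-2 - 4i)/20

1/z = -0.1000 - 0.2000i


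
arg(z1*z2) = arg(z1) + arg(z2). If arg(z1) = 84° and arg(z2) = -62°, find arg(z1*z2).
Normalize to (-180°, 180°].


arg(z1*z2) = 84° - 62° = 22°
Normalized to (-180°, 180°]: 22°

22°


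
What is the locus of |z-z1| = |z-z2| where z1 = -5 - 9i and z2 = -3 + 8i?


Equal distances means the locus is the perpendicular bisector of z1 and z2.
Midpoint = ((-5+(-3))/2, (-9+8)/2) = (-4.0000, -0.5000)

Perpendicular bisector through (-4.0000, -0.5000)


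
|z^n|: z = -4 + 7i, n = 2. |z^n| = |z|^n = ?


|z| = sqrt(16+49) = sqrt(65) = 8.0623
|z^2| = |z|^2 = (sqrt(65))^2 = 65

|z^2| = 65


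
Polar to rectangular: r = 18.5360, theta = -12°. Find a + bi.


a = 18.5360*cos(-12°) = 18.5360*0.9781476 = 18.1309
b = 18.5360*sin(-12°) = 18.5360*(-0.207912) = -3.8539

18.1309 - 3.8539i


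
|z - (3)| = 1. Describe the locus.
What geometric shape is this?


|z - z0| = r is a circle with center z0 and radius r.
Center = (3, 0), radius = 1

Circle with center (3, 0) and radius 1


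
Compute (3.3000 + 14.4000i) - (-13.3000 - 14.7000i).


Real: 3.3 + 13.3 = 16.6
Imag: 14.4 + 14.7 = 29.1

16.6000 + 29.1000i


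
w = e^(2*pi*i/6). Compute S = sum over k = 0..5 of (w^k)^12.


The roots are w_k = w^k with w = e^(2*pi*i/6), and (w^k)^12 = (w^12)^k.
So S = 1 + u + u^2 + ... + u^(5) with u = w^12.
12 = 2*6 + 0, so 12 is a multiple of 6 and u = (w^6)^2 = 1.
Every one of the 6 terms equals 1: S = 6

S = 6


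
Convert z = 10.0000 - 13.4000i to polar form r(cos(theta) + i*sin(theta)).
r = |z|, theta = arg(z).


r = sqrt(100+179.56) = sqrt(279.56) = 16.7200
theta = atan2(-13.4, 10) = -53.2672 degrees

r = 16.7200, theta = -53.2672 degrees


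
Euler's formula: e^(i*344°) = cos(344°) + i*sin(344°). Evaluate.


cos(344°) = 0.9613
sin(344°) = -0.2756

e^(i*344°) = 0.9613 - 0.2756i


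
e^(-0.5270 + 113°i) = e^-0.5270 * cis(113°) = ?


e^-0.5270 = 0.59037
cos(113°) = -0.3907
sin(113°) = 0.9205
Real = 0.59037*(-0.3907) = -0.2307
Imag = 0.59037*0.9205 = 0.5434

-0.2307 + 0.5434i


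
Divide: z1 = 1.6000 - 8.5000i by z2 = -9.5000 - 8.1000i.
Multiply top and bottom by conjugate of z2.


Conjugate of z2 = -9.5000 + 8.1000i
Numerator: (1.6000 - 8.5000i)(-9.5000 + 8.1000i) = 53.6500 + 93.7100i
Denominator: (-9.5)^2 + (-8.1)^2 = 155.86
Result = (53.6500 + 93.7100i)/155.86

0.3442 + 0.6012i


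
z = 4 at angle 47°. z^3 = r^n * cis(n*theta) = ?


r^3 = 4^3 = 64
n*theta = 3*47° = 141° = 141° (mod 360)
a = 64*cos(141°) = -49.7373
b = 64*sin(141°) = 40.2765

64 cis(141°) = -49.7373 + 40.2765i


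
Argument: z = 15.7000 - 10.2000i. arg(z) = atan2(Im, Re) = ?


Re = 15.7, Im = -10.2
arg = atan2(-10.2, 15.7) = -33.0110 degrees

arg(z) = -33.0110 degrees


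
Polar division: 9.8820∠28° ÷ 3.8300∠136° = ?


r = 9.8820 / 3.8300 = 2.5802
theta = 28° - 136° = -108° = 252° (mod 360)

2.5802 cis(252°)


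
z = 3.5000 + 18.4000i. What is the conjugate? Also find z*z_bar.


z_bar = 3.5000 - 18.4000i
z*z_bar = 3.5^2 + 18.4^2 = 12.25 + 338.56 = 350.81

z_bar = 3.5000 - 18.4000i, z*z_bar = 350.81


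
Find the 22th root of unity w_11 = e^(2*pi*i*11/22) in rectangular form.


Angle = 360*11/22 = 180°
a = cos(180°) = -1.0000
b = sin(180°) = 0

-1.0000 + 0i


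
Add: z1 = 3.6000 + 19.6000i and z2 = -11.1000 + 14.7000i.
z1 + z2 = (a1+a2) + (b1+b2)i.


Real: 3.6 - 11.1 = -7.5
Imag: 19.6 + 14.7 = 34.3

-7.5000 + 34.3000i


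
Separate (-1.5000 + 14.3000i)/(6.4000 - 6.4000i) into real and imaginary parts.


Multiply by conjugate: (-1.5000 + 14.3000i)(6.4000 + 6.4000i) / (6.4^2 + (-6.4)^2)
Numerator real = -1.5*6.4 + 14.3*(-6.4) = -101.12
Numerator imag = 14.3*6.4 - (-1.5)*(-6.4) = 81.92
Denominator = 81.92
Re(z) = -101.12/81.92 = -1.2344
Im(z) = 81.92/81.92 = 1.0000

Re(z) = -1.2344, Im(z) = 1.0000


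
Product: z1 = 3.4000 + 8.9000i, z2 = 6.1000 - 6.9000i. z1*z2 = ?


Real = 3.4*6.1 - 8.9*(-6.9) = 20.74 - (-61.41) = 82.15
Imag = 3.4*(-6.9) + 6.1*8.9 = -23.46 + 54.29 = 30.83

82.1500 + 30.8300i


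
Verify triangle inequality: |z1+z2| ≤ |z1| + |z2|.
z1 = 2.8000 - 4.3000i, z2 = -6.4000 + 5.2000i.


|z1| = sqrt(2.8^2 + (-4.3)^2) = sqrt(26.33) = 5.1313
|z2| = sqrt((-6.4)^2 + 5.2^2) = sqrt(68) = 8.2462
z1+z2 = -3.6000 + 0.9000i
|z1+z2| = sqrt(13.77) = 3.7108
|z1|+|z2| = 5.1313 + 8.2462 = 13.3775

|z1+z2| = 3.7108 ≤ |z1|+|z2| = 13.3775 (verified)


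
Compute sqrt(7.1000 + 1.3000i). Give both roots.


|z| = sqrt(50.41+1.69) = 7.2180
sqrt((|z|+a)/2) = sqrt((7.2180+7.1)/2) = sqrt(7.1590) = 2.6756
sqrt((|z|-a)/2) = sqrt((7.2180-7.1)/2) = sqrt(0.0590) = 0.2429

±(2.6756 + 0.2429i) i.e. 2.6756 + 0.2429i and -2.6756 - 0.2429i


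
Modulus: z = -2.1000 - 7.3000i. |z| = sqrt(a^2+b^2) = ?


|z| = sqrt((-2.1)^2 + (-7.3)^2) = sqrt(4.41 + 53.29) = sqrt(57.7) = 7.5961

|z| = 7.5961


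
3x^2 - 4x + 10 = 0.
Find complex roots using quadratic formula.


disc = (-4)^2 - 4*3*10 = 16 - 120 = -104
sqrt(|disc|) = sqrt(104) = 10.1980
Real part = 4/(2*3) = 0.6667
Imag part = 10.1980/(2*3) = 1.6997

0.6667 ± 1.6997i


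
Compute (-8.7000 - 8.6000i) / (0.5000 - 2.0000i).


Conjugate of z2 = 0.5000 + 2.0000i
Numerator: (-8.7000 - 8.6000i)(0.5000 + 2.0000i) = 12.8500 - 21.7000i
Denominator: 0.5^2 + (-2)^2 = 4.25
Result = (12.8500 - 21.7000i)/4.25

3.0235 - 5.1059i


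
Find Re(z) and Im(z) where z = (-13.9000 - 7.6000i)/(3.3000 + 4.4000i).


Multiply by conjugate: (-13.9000 - 7.6000i)(3.3000 - 4.4000i) / (3.3^2 + 4.4^2)
Numerator real = -13.9*3.3 - (7.6)*4.4 = -79.31
Numerator imag = -7.6*3.3 - (-13.9)*4.4 = 36.08
Denominator = 30.25
Re(z) = -79.31/30.25 = -2.6218
Im(z) = 36.08/30.25 = 1.1927

Re(z) = -2.6218, Im(z) = 1.1927


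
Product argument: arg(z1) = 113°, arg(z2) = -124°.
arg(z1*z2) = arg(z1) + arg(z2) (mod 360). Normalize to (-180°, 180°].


arg(z1*z2) = 113° - 124° = -11°
Normalized to (-180°, 180°]: -11°

-11°


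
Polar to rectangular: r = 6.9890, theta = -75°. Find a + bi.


a = 6.9890*cos(-75°) = 6.9890*0.25882 = 1.8089
b = 6.9890*sin(-75°) = 6.9890*(-0.96593) = -6.7509

1.8089 - 6.7509i


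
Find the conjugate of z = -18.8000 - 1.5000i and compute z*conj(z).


z_bar = -18.8000 + 1.5000i
z*z_bar = (-18.8)^2 + (-1.5)^2 = 353.44 + 2.25 = 355.69

z_bar = -18.8000 + 1.5000i, z*z_bar = 355.69


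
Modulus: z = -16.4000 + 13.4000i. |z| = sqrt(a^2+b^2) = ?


|z| = sqrt((-16.4)^2 + 13.4^2) = sqrt(268.96 + 179.56) = sqrt(448.52) = 21.1783

|z| = 21.1783


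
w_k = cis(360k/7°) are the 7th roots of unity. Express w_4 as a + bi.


Angle = 360*4/7 = 205.7143°
a = cos(205.7143°) = -0.9010
b = sin(205.7143°) = -0.4339

-0.9010 - 0.4339i


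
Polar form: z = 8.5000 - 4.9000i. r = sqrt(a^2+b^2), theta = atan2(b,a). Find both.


r = sqrt(72.25+24.01) = sqrt(96.26) = 9.8112
theta = atan2(-4.9, 8.5) = -29.9622 degrees

r = 9.8112, theta = -29.9622 degrees


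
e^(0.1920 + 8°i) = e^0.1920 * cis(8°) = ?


e^0.1920 = 1.2117
cos(8°) = 0.9903
sin(8°) = 0.13917
Real = 1.2117*0.9903 = 1.1999
Imag = 1.2117*0.13917 = 0.1686

1.1999 + 0.1686i


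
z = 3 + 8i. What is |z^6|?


|z| = sqrt(9+64) = sqrt(73) = 8.5440
|z^6| = |z|^6 = (sqrt(73))^6 = 73^3 = 389017

|z^6| = 389017


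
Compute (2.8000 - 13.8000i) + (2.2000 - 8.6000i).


Real: 2.8 + 2.2 = 5
Imag: -13.8 - 8.6 = -22.4

5.0000 - 22.4000i


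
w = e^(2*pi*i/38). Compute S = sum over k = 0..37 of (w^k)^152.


The roots are w_k = w^k with w = e^(2*pi*i/38), and (w^k)^152 = (w^152)^k.
So S = 1 + u + u^2 + ... + u^(37) with u = w^152.
152 = 4*38 + 0, so 152 is a multiple of 38 and u = (w^38)^4 = 1.
Every one of the 38 terms equals 1: S = 38

S = 38


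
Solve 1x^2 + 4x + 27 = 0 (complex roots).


disc = 4^2 - 4*1*27 = 16 - 108 = -92
sqrt(|disc|) = sqrt(92) = 9.5917
Real part = -4/(2*1) = -2.0000
Imag part = 9.5917/(2*1) = 4.7958

-2.0000 ± 4.7958i


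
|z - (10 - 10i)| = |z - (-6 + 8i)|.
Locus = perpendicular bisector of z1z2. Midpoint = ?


Equal distances means the locus is the perpendicular bisector of z1 and z2.
Midpoint = ((10+(-6))/2, (-10+8)/2) = (2.0000, -1.0000)

Perpendicular bisector through (2.0000, -1.0000)


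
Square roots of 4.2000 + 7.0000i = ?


|z| = sqrt(17.64+49) = 8.1633
sqrt((|z|+a)/2) = sqrt((8.1633+4.2)/2) = sqrt(6.1817) = 2.4863
sqrt((|z|-a)/2) = sqrt((8.1633-4.2)/2) = sqrt(1.9817) = 1.4077

±(2.4863 + 1.4077i) i.e. 2.4863 + 1.4077i and -2.4863 - 1.4077i


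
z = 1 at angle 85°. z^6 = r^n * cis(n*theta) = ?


r^6 = 1^6 = 1
n*theta = 6*85° = 510° = 150° (mod 360)
a = 1*cos(150°) = -0.8660
b = 1*sin(150°) = 0.5000

1 cis(150°) = -0.8660 + 0.5000i


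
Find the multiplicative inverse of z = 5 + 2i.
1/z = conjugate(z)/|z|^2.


|z|^2 = 25+4 = 29
1/z = (5 - 2i)/29

1/z = 0.1724 - 0.0690i


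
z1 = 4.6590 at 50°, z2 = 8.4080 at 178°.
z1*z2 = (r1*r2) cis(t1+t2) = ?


r = 4.6590 * 8.4080 = 39.1729
theta = 50° + 178° = 228° = 228° (mod 360)

39.1729 cis(228°)


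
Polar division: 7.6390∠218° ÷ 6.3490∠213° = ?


r = 7.6390 / 6.3490 = 1.2032
theta = 218° - 213° = 5° = 5° (mod 360)

1.2032 cis(5°)


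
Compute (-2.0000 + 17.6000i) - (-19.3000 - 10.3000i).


Real: -2 + 19.3 = 17.3
Imag: 17.6 + 10.3 = 27.9

17.3000 + 27.9000i


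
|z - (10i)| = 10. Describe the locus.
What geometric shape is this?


|z - z0| = r is a circle with center z0 and radius r.
Center = (0, 10), radius = 10

Circle with center (0, 10) and radius 10


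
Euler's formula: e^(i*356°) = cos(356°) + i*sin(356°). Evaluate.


cos(356°) = 0.9976
sin(356°) = -0.0698

e^(i*356°) = 0.9976 - 0.0698i


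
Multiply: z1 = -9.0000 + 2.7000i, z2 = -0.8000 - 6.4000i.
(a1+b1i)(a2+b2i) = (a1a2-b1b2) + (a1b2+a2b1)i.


Real = -9*(-0.8) - 2.7*(-6.4) = 7.2 - (-17.28) = 24.48
Imag = -9*(-6.4) - (0.8)*2.7 = 57.6 - (2.16) = 55.44

24.4800 + 55.4400i


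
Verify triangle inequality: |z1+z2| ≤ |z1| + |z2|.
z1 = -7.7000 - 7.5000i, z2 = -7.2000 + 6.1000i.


|z1| = sqrt((-7.7)^2 + (-7.5)^2) = sqrt(115.54) = 10.7490
|z2| = sqrt((-7.2)^2 + 6.1^2) = sqrt(89.05) = 9.4366
z1+z2 = -14.9000 - 1.4000i
|z1+z2| = sqrt(223.97) = 14.9656
|z1|+|z2| = 10.7490 + 9.4366 = 20.1856

|z1+z2| = 14.9656 ≤ |z1|+|z2| = 20.1856 (verified)


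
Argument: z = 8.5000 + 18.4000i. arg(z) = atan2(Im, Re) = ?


Re = 8.5, Im = 18.4
arg = atan2(18.4, 8.5) = 65.2051 degrees

arg(z) = 65.2051 degrees


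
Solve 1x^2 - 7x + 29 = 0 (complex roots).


disc = (-7)^2 - 4*1*29 = 49 - 116 = -67
sqrt(|disc|) = sqrt(67) = 8.1854
Real part = 7/(2*1) = 3.5000
Imag part = 8.1854/(2*1) = 4.0927

3.5000 ± 4.0927i


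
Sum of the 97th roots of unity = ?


The sum of all 97th roots of unity is 0.
Geometric series: (1 - w^97)/(1 - w) = (1-1)/(1-w) = 0 since w^97 = 1, w ≠ 1.
Alternatively: coefficient of z^96 in z^97 - 1 is 0.

0


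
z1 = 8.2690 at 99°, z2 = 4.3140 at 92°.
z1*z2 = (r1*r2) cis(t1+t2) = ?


r = 8.2690 * 4.3140 = 35.6725
theta = 99° + 92° = 191° = 191° (mod 360)

35.6725 cis(191°)


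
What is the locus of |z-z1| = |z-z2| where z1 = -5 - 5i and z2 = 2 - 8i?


Equal distances means the locus is the perpendicular bisector of z1 and z2.
Midpoint = ((-5+2)/2, (-5+(-8))/2) = (-1.5000, -6.5000)

Perpendicular bisector through (-1.5000, -6.5000)


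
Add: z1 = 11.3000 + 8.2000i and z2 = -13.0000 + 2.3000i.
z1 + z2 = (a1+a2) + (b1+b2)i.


Real: 11.3 - 13 = -1.7
Imag: 8.2 + 2.3 = 10.5

-1.7000 + 10.5000i


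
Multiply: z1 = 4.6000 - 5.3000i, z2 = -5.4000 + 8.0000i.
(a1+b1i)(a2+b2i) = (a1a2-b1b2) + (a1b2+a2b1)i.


Real = 4.6*(-5.4) - (-5.3)*8 = -24.84 - (-42.4) = 17.56
Imag = 4.6*8 - (5.4)*(-5.3) = 36.8 + 28.62 = 65.42

17.5600 + 65.4200i


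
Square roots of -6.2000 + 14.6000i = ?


|z| = sqrt(38.44+213.16) = 15.8619
sqrt((|z|+a)/2) = sqrt((15.8619+(-6.2))/2) = sqrt(4.8310) = 2.1979
sqrt((|z|-a)/2) = sqrt((15.8619-(-6.2))/2) = sqrt(11.0310) = 3.3213

±(2.1979 + 3.3213i) i.e. 2.1979 + 3.3213i and -2.1979 - 3.3213i


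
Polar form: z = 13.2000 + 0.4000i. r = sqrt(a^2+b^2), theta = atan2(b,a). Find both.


r = sqrt(174.24+0.16) = sqrt(174.4) = 13.2061
theta = atan2(0.4, 13.2) = 1.7357 degrees

r = 13.2061, theta = 1.7357 degrees


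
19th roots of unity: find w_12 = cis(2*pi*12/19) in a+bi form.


Angle = 360*12/19 = 227.3684°
a = cos(227.3684°) = -0.6773
b = sin(227.3684°) = -0.7357

-0.6773 - 0.7357i


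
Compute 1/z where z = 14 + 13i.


|z|^2 = 196+169 = 365
1/z = (14 - 13i)/365

1/z = 0.0384 - 0.0356i


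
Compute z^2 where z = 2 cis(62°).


r^2 = 2^2 = 4
n*theta = 2*62° = 124° = 124° (mod 360)
a = 4*cos(124°) = -2.2368
b = 4*sin(124°) = 3.3162

4 cis(124°) = -2.2368 + 3.3162i


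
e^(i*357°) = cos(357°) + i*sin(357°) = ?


cos(357°) = 0.9986
sin(357°) = -0.0523

e^(i*357°) = 0.9986 - 0.0523i


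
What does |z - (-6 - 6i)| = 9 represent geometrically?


|z - z0| = r is a circle with center z0 and radius r.
Center = (-6, -6), radius = 9

Circle with center (-6, -6) and radius 9


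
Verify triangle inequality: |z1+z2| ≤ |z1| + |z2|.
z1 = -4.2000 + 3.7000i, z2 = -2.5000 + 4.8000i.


|z1| = sqrt((-4.2)^2 + 3.7^2) = sqrt(31.33) = 5.5973
|z2| = sqrt((-2.5)^2 + 4.8^2) = sqrt(29.29) = 5.4120
z1+z2 = -6.7000 + 8.5000i
|z1+z2| = sqrt(117.14) = 10.8231
|z1|+|z2| = 5.5973 + 5.4120 = 11.0093

|z1+z2| = 10.8231 ≤ |z1|+|z2| = 11.0093 (verified)


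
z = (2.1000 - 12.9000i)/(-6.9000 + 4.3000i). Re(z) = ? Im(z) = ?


Multiply by conjugate: (2.1000 - 12.9000i)(-6.9000 - 4.3000i) / ((-6.9)^2 + 4.3^2)
Numerator real = 2.1*(-6.9) - (12.9)*4.3 = -69.96
Numerator imag = -12.9*(-6.9) - 2.1*4.3 = 79.98
Denominator = 66.1
Re(z) = -69.96/66.1 = -1.0584
Im(z) = 79.98/66.1 = 1.2100

Re(z) = -1.0584, Im(z) = 1.2100


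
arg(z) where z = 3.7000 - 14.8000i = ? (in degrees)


Re = 3.7, Im = -14.8
arg = atan2(-14.8, 3.7) = -75.9638 degrees

arg(z) = -75.9638 degrees


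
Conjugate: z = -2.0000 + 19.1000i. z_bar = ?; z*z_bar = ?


z_bar = -2.0000 - 19.1000i
z*z_bar = (-2)^2 + 19.1^2 = 4 + 364.81 = 368.81

z_bar = -2.0000 - 19.1000i, z*z_bar = 368.81


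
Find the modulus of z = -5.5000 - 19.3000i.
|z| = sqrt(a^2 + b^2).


|z| = sqrt((-5.5)^2 + (-19.3)^2) = sqrt(30.25 + 372.49) = sqrt(402.74) = 20.0684

|z| = 20.0684


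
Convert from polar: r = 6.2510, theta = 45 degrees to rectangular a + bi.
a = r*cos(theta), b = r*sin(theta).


a = 6.2510*cos(45°) = 6.2510*0.7071 = 4.4201
b = 6.2510*sin(45°) = 6.2510*0.7071 = 4.4201

4.4201 + 4.4201i


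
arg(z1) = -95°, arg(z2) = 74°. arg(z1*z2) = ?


arg(z1*z2) = -95° + 74° = -21°
Normalized to (-180°, 180°]: -21°

-21°


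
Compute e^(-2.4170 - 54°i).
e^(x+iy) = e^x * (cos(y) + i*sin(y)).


e^-2.4170 = 0.0892
cos(-54°) = 0.5878
sin(-54°) = -0.809
Real = 0.0892*0.5878 = 0.0524
Imag = 0.0892*(-0.809) = -0.0722

0.0524 - 0.0722i


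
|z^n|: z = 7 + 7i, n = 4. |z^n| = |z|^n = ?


|z| = sqrt(49+49) = sqrt(98) = 9.8995
|z^4| = |z|^4 = (sqrt(98))^4 = 98^2 = 9604

|z^4| = 9604


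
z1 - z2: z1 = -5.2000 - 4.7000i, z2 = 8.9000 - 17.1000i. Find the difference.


Real: -5.2 - 8.9 = -14.1
Imag: -4.7 + 17.1 = 12.4

-14.1000 + 12.4000i


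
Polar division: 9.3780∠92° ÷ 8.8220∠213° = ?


r = 9.3780 / 8.8220 = 1.0630
theta = 92° - 213° = -121° = 239° (mod 360)

1.0630 cis(239°)


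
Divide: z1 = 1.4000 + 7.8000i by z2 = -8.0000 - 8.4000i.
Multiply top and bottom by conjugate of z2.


Conjugate of z2 = -8.0000 + 8.4000i
Numerator: (1.4000 + 7.8000i)(-8.0000 + 8.4000i) = -76.7200 - 50.6400i
Denominator: (-8)^2 + (-8.4)^2 = 134.56
Result = (-76.7200 - 50.6400i)/134.56

-0.5702 - 0.3763i


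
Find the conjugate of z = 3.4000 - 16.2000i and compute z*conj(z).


z_bar = 3.4000 + 16.2000i
z*z_bar = 3.4^2 + (-16.2)^2 = 11.56 + 262.44 = 274

z_bar = 3.4000 + 16.2000i, z*z_bar = 274


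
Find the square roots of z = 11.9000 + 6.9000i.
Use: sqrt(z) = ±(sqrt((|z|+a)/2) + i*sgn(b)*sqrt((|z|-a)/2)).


|z| = sqrt(141.61+47.61) = 13.7557
sqrt((|z|+a)/2) = sqrt((13.7557+11.9)/2) = sqrt(12.8279) = 3.5816
sqrt((|z|-a)/2) = sqrt((13.7557-11.9)/2) = sqrt(0.9279) = 0.9633

±(3.5816 + 0.9633i) i.e. 3.5816 + 0.9633i and -3.5816 - 0.9633i


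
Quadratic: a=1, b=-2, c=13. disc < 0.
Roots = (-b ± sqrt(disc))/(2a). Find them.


disc = (-2)^2 - 4*1*13 = 4 - 52 = -48
sqrt(|disc|) = sqrt(48) = 6.9282
Real part = 2/(2*1) = 1.0000
Imag part = 6.9282/(2*1) = 3.4641

1.0000 ± 3.4641i


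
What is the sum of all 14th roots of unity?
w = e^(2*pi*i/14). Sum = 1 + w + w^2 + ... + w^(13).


The sum of all 14th roots of unity is 0.
Geometric series: (1 - w^14)/(1 - w) = (1-1)/(1-w) = 0 since w^14 = 1, w ≠ 1.
Alternatively: coefficient of z^13 in z^14 - 1 is 0.

0


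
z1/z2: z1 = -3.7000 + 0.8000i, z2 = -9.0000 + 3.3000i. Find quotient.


Conjugate of z2 = -9.0000 - 3.3000i
Numerator: (-3.7000 + 0.8000i)(-9.0000 - 3.3000i) = 35.9400 + 5.0100i
Denominator: (-9)^2 + 3.3^2 = 91.89
Result = (35.9400 + 5.0100i)/91.89

0.3911 + 0.0545i


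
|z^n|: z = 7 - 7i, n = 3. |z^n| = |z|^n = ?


|z| = sqrt(49+49) = sqrt(98) = 9.8995
|z^3| = |z|^3 = (sqrt(98))^3 = 98*sqrt(98)

|z^3| = 98*sqrt(98) ≈ 970.1505


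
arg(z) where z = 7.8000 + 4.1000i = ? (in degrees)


Re = 7.8, Im = 4.1
arg = atan2(4.1, 7.8) = 27.7283 degrees

arg(z) = 27.7283 degrees


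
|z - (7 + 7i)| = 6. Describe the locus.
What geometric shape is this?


|z - z0| = r is a circle with center z0 and radius r.
Center = (7, 7), radius = 6

Circle with center (7, 7) and radius 6


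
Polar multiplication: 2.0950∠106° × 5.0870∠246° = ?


r = 2.0950 * 5.0870 = 10.6573
theta = 106° + 246° = 352° = 352° (mod 360)

10.6573 cis(352°)


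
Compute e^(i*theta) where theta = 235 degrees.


cos(235°) = -0.5736
sin(235°) = -0.8192

e^(i*235°) = -0.5736 - 0.8192i


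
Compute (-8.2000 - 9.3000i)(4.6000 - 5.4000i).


Real = -8.2*4.6 - (-9.3)*(-5.4) = -37.72 - 50.22 = -87.94
Imag = -8.2*(-5.4) + 4.6*(-9.3) = 44.28 - (42.78) = 1.5

-87.9400 + 1.5000i


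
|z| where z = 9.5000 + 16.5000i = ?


|z| = sqrt(9.5^2 + 16.5^2) = sqrt(90.25 + 272.25) = sqrt(362.5) = 19.0394

|z| = 19.0394


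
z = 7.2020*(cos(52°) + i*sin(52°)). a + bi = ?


a = 7.2020*cos(52°) = 7.2020*0.61566 = 4.4340
b = 7.2020*sin(52°) = 7.2020*0.788011 = 5.6753

4.4340 + 5.6753i


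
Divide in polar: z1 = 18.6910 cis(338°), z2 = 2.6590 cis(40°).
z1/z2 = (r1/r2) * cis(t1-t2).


r = 18.6910 / 2.6590 = 7.0293
theta = 338° - 40° = 298° = 298° (mod 360)

7.0293 cis(298°)


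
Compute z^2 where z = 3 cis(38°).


r^2 = 3^2 = 9
n*theta = 2*38° = 76° = 76° (mod 360)
a = 9*cos(76°) = 2.1773
b = 9*sin(76°) = 8.7327

9 cis(76°) = 2.1773 + 8.7327i


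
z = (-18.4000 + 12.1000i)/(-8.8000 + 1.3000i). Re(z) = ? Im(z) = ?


Multiply by conjugate: (-18.4000 + 12.1000i)(-8.8000 - 1.3000i) / ((-8.8)^2 + 1.3^2)
Numerator real = -18.4*(-8.8) + 12.1*1.3 = 177.65
Numerator imag = 12.1*(-8.8) - (-18.4)*1.3 = -82.56
Denominator = 79.13
Re(z) = 177.65/79.13 = 2.2450
Im(z) = -82.56/79.13 = -1.0433

Re(z) = 2.2450, Im(z) = -1.0433


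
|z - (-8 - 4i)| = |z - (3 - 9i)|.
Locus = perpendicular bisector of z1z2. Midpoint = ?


Equal distances means the locus is the perpendicular bisector of z1 and z2.
Midpoint = ((-8+3)/2, (-4+(-9))/2) = (-2.5000, -6.5000)

Perpendicular bisector through (-2.5000, -6.5000)


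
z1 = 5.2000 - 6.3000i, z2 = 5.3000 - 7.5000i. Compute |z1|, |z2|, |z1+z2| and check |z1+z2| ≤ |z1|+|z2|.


|z1| = sqrt(5.2^2 + (-6.3)^2) = sqrt(66.73) = 8.1688
|z2| = sqrt(5.3^2 + (-7.5)^2) = sqrt(84.34) = 9.1837
z1+z2 = 10.5000 - 13.8000i
|z1+z2| = sqrt(300.69) = 17.3404
|z1|+|z2| = 8.1688 + 9.1837 = 17.3525

|z1+z2| = 17.3404 ≤ |z1|+|z2| = 17.3525 (verified)


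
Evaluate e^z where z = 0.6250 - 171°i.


e^0.6250 = 1.8682
cos(-171°) = -0.9877
sin(-171°) = -0.1564345
Real = 1.8682*(-0.9877) = -1.8452
Imag = 1.8682*(-0.1564345) = -0.2923

-1.8452 - 0.2923i


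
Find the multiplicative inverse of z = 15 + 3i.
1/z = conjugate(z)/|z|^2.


|z|^2 = 225+9 = 234
1/z = (15 - 3i)/234

1/z = 0.0641 - 0.0128i


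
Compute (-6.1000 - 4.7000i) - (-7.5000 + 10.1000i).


Real: -6.1 + 7.5 = 1.4
Imag: -4.7 - 10.1 = -14.8

1.4000 - 14.8000i


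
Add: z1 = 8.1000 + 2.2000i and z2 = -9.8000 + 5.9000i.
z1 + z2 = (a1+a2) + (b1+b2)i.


Real: 8.1 - 9.8 = -1.7
Imag: 2.2 + 5.9 = 8.1

-1.7000 + 8.1000i


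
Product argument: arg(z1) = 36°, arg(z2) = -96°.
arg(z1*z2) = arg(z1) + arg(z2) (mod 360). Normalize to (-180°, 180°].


arg(z1*z2) = 36° - 96° = -60°
Normalized to (-180°, 180°]: -60°

-60°


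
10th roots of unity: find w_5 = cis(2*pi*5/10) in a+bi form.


Angle = 360*5/10 = 180°
a = cos(180°) = -1.0000
b = sin(180°) = 0

-1.0000 + 0i


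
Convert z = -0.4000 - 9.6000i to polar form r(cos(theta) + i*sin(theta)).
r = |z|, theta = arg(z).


r = sqrt(0.16+92.16) = sqrt(92.32) = 9.6083
theta = atan2(-9.6, -0.4) = -92.3859 degrees

r = 9.6083, theta = -92.3859 degrees


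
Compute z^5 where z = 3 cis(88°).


r^5 = 3^5 = 243
n*theta = 5*88° = 440° = 80° (mod 360)
a = 243*cos(80°) = 42.1965
b = 243*sin(80°) = 239.3083

243 cis(80°) = 42.1965 + 239.3083i


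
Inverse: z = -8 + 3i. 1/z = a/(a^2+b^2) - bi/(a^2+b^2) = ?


|z|^2 = 64+9 = 73
1/z = (-8 - 3i)/73

1/z = -0.1096 - 0.0411i


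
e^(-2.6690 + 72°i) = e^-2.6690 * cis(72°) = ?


e^-2.6690 = 0.0693
cos(72°) = 0.309
sin(72°) = 0.9511
Real = 0.0693*0.309 = 0.0214
Imag = 0.0693*0.9511 = 0.0659

0.0214 + 0.0659i


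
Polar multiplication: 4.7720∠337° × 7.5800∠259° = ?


r = 4.7720 * 7.5800 = 36.1718
theta = 337° + 259° = 596° = 236° (mod 360)

36.1718 cis(236°)


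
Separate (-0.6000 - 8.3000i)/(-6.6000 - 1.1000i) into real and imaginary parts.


Multiply by conjugate: (-0.6000 - 8.3000i)(-6.6000 + 1.1000i) / ((-6.6)^2 + (-1.1)^2)
Numerator real = -0.6*(-6.6) - (8.3)*(-1.1) = 13.09
Numerator imag = -8.3*(-6.6) - (-0.6)*(-1.1) = 54.12
Denominator = 44.77
Re(z) = 13.09/44.77 = 0.2924
Im(z) = 54.12/44.77 = 1.2088

Re(z) = 0.2924, Im(z) = 1.2088


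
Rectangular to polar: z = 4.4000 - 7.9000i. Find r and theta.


r = sqrt(19.36+62.41) = sqrt(81.77) = 9.0427
theta = atan2(-7.9, 4.4) = -60.8839 degrees

r = 9.0427, theta = -60.8839 degrees


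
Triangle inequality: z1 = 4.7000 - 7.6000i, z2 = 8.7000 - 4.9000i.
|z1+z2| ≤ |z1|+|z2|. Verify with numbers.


|z1| = sqrt(4.7^2 + (-7.6)^2) = sqrt(79.85) = 8.9359
|z2| = sqrt(8.7^2 + (-4.9)^2) = sqrt(99.7) = 9.9850
z1+z2 = 13.4000 - 12.5000i
|z1+z2| = sqrt(335.81) = 18.3251
|z1|+|z2| = 8.9359 + 9.9850 = 18.9209

|z1+z2| = 18.3251 ≤ |z1|+|z2| = 18.9209 (verified)


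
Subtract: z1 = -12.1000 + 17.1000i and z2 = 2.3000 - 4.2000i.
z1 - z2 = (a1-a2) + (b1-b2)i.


Real: -12.1 - 2.3 = -14.4
Imag: 17.1 + 4.2 = 21.3

-14.4000 + 21.3000i


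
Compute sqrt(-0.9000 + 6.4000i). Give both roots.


|z| = sqrt(0.81+40.96) = 6.4630
sqrt((|z|+a)/2) = sqrt((6.4630+(-0.9))/2) = sqrt(2.7815) = 1.6678
sqrt((|z|-a)/2) = sqrt((6.4630-(-0.9))/2) = sqrt(3.6815) = 1.9187

±(1.6678 + 1.9187i) i.e. 1.6678 + 1.9187i and -1.6678 - 1.9187i


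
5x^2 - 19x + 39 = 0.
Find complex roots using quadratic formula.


disc = (-19)^2 - 4*5*39 = 361 - 780 = -419
sqrt(|disc|) = sqrt(419) = 20.4695
Real part = 19/(2*5) = 1.9000
Imag part = 20.4695/(2*5) = 2.0469

1.9000 ± 2.0469i


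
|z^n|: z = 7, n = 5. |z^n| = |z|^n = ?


|z| = sqrt(49+0) = sqrt(49) = 7
|z^5| = |z|^5 = 7^5 = 16807

|z^5| = 16807


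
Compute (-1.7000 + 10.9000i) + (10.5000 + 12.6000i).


Real: -1.7 + 10.5 = 8.8
Imag: 10.9 + 12.6 = 23.5

8.8000 + 23.5000i


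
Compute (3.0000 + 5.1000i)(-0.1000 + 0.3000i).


Real = 3*(-0.1) - 5.1*0.3 = -0.3 - 1.53 = -1.83
Imag = 3*0.3 - (0.1)*5.1 = 0.9 - (0.51) = 0.39

-1.8300 + 0.3900i


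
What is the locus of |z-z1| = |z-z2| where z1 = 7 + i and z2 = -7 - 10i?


Equal distances means the locus is the perpendicular bisector of z1 and z2.
Midpoint = ((7+(-7))/2, (1+(-10))/2) = (0, -4.5000)

Perpendicular bisector through (0, -4.5000)


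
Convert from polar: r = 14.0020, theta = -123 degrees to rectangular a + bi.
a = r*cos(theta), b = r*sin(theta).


a = 14.0020*cos(-123°) = 14.0020*(-0.54464) = -7.6260
b = 14.0020*sin(-123°) = 14.0020*(-0.83867) = -11.7431

-7.6260 - 11.7431i


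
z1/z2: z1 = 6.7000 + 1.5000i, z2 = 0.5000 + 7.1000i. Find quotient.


Conjugate of z2 = 0.5000 - 7.1000i
Numerator: (6.7000 + 1.5000i)(0.5000 - 7.1000i) = 14.0000 - 46.8200i
Denominator: 0.5^2 + 7.1^2 = 50.66
Result = (14.0000 - 46.8200i)/50.66

0.2764 - 0.9242i


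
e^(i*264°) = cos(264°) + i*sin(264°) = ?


cos(264°) = -0.1045
sin(264°) = -0.9945

e^(i*264°) = -0.1045 - 0.9945i


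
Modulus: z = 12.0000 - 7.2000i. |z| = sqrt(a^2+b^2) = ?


|z| = sqrt(12^2 + (-7.2)^2) = sqrt(144 + 51.84) = sqrt(195.84) = 13.9943

|z| = 13.9943


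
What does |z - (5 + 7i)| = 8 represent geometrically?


|z - z0| = r is a circle with center z0 and radius r.
Center = (5, 7), radius = 8

Circle with center (5, 7) and radius 8


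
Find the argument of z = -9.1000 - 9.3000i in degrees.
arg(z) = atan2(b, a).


Re = -9.1, Im = -9.3
arg = atan2(-9.3, -9.1) = -134.3772 degrees

arg(z) = -134.3772 degrees


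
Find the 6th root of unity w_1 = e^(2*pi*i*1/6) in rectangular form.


Angle = 360*1/6 = 60°
a = cos(60°) = 0.5000
b = sin(60°) = 0.8660

0.5000 + 0.8660i


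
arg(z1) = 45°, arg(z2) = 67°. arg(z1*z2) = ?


arg(z1*z2) = 45° + 67° = 112°
Normalized to (-180°, 180°]: 112°

112°


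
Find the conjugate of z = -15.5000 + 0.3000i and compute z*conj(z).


z_bar = -15.5000 - 0.3000i
z*z_bar = (-15.5)^2 + 0.3^2 = 240.25 + 0.09 = 240.34

z_bar = -15.5000 - 0.3000i, z*z_bar = 240.34


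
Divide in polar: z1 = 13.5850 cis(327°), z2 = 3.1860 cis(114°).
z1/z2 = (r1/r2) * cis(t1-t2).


r = 13.5850 / 3.1860 = 4.2640
theta = 327° - 114° = 213° = 213° (mod 360)

4.2640 cis(213°)


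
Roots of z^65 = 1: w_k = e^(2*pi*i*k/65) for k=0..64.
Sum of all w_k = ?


The sum of all 65th roots of unity is 0.
Geometric series: (1 - w^65)/(1 - w) = (1-1)/(1-w) = 0 since w^65 = 1, w ≠ 1.
Alternatively: coefficient of z^64 in z^65 - 1 is 0.

0


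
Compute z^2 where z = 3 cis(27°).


r^2 = 3^2 = 9
n*theta = 2*27° = 54° = 54° (mod 360)
a = 9*cos(54°) = 5.2901
b = 9*sin(54°) = 7.2812

9 cis(54°) = 5.2901 + 7.2812i


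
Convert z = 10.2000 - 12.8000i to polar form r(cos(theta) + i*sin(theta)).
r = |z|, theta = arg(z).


r = sqrt(104.04+163.84) = sqrt(267.88) = 16.3670
theta = atan2(-12.8, 10.2) = -51.4495 degrees

r = 16.3670, theta = -51.4495 degrees


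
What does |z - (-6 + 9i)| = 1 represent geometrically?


|z - z0| = r is a circle with center z0 and radius r.
Center = (-6, 9), radius = 1

Circle with center (-6, 9) and radius 1


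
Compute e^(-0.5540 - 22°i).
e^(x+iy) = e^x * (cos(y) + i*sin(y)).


e^-0.5540 = 0.5746
cos(-22°) = 0.9272
sin(-22°) = -0.37461
Real = 0.5746*0.9272 = 0.5328
Imag = 0.5746*(-0.37461) = -0.2153

0.5328 - 0.2153i


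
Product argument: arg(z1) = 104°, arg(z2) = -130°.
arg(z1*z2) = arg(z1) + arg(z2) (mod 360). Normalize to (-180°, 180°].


arg(z1*z2) = 104° - 130° = -26°
Normalized to (-180°, 180°]: -26°

-26°


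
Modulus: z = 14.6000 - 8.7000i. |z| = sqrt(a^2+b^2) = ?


|z| = sqrt(14.6^2 + (-8.7)^2) = sqrt(213.16 + 75.69) = sqrt(288.85) = 16.9956

|z| = 16.9956


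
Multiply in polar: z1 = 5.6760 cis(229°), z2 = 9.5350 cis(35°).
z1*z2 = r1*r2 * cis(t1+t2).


r = 5.6760 * 9.5350 = 54.1207
theta = 229° + 35° = 264° = 264° (mod 360)

54.1207 cis(264°)


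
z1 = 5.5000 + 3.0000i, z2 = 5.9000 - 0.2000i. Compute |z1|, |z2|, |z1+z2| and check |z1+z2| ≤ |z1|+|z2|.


|z1| = sqrt(5.5^2 + 3^2) = sqrt(39.25) = 6.2650
|z2| = sqrt(5.9^2 + (-0.2)^2) = sqrt(34.85) = 5.9034
z1+z2 = 11.4000 + 2.8000i
|z1+z2| = sqrt(137.8) = 11.7388
|z1|+|z2| = 6.2650 + 5.9034 = 12.1684

|z1+z2| = 11.7388 ≤ |z1|+|z2| = 12.1684 (verified)


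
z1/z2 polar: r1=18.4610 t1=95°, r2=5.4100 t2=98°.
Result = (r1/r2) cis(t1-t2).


r = 18.4610 / 5.4100 = 3.4124
theta = 95° - 98° = -3° = 357° (mod 360)

3.4124 cis(357°)


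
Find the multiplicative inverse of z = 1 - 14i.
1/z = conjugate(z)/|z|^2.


|z|^2 = 1+196 = 197
1/z = (1 + 14i)/197

1/z = 0.0051 + 0.0711i


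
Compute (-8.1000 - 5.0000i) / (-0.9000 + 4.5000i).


Conjugate of z2 = -0.9000 - 4.5000i
Numerator: (-8.1000 - 5.0000i)(-0.9000 - 4.5000i) = -15.2100 + 40.9500i
Denominator: (-0.9)^2 + 4.5^2 = 21.06
Result = (-15.2100 + 40.9500i)/21.06

-0.7222 + 1.9444i


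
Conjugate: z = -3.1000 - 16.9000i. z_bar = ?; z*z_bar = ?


z_bar = -3.1000 + 16.9000i
z*z_bar = (-3.1)^2 + (-16.9)^2 = 9.61 + 285.61 = 295.22

z_bar = -3.1000 + 16.9000i, z*z_bar = 295.22


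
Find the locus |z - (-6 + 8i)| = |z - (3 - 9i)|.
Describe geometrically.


Equal distances means the locus is the perpendicular bisector of z1 and z2.
Midpoint = ((-6+3)/2, (8+(-9))/2) = (-1.5000, -0.5000)

Perpendicular bisector through (-1.5000, -0.5000)


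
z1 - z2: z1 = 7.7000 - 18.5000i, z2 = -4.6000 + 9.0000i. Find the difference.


Real: 7.7 + 4.6 = 12.3
Imag: -18.5 - 9 = -27.5

12.3000 - 27.5000i


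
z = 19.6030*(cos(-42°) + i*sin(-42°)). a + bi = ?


a = 19.6030*cos(-42°) = 19.6030*0.743145 = 14.5679
b = 19.6030*sin(-42°) = 19.6030*(-0.66913) = -13.1170

14.5679 - 13.1170i


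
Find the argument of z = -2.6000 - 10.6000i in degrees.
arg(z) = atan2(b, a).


Re = -2.6, Im = -10.6
arg = atan2(-10.6, -2.6) = -103.7816 degrees

arg(z) = -103.7816 degrees


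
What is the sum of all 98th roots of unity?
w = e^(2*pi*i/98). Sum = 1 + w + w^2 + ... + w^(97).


The sum of all 98th roots of unity is 0.
Geometric series: (1 - w^98)/(1 - w) = (1-1)/(1-w) = 0 since w^98 = 1, w ≠ 1.
Alternatively: coefficient of z^97 in z^98 - 1 is 0.

0


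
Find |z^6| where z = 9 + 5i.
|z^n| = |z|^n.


|z| = sqrt(81+25) = sqrt(106) = 10.2956
|z^6| = |z|^6 = (sqrt(106))^6 = 106^3 = 1191016

|z^6| = 1191016


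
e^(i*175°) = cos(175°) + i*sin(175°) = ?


cos(175°) = -0.9962
sin(175°) = 0.0872

e^(i*175°) = -0.9962 + 0.0872i


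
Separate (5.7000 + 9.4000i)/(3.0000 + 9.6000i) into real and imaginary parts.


Multiply by conjugate: (5.7000 + 9.4000i)(3.0000 - 9.6000i) / (3^2 + 9.6^2)
Numerator real = 5.7*3 + 9.4*9.6 = 107.34
Numerator imag = 9.4*3 - 5.7*9.6 = -26.52
Denominator = 101.16
Re(z) = 107.34/101.16 = 1.0611
Im(z) = -26.52/101.16 = -0.2622

Re(z) = 1.0611, Im(z) = -0.2622


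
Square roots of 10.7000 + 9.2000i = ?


|z| = sqrt(114.49+84.64) = 14.1113
sqrt((|z|+a)/2) = sqrt((14.1113+10.7)/2) = sqrt(12.4057) = 3.5222
sqrt((|z|-a)/2) = sqrt((14.1113-10.7)/2) = sqrt(1.7057) = 1.3060

±(3.5222 + 1.3060i) i.e. 3.5222 + 1.3060i and -3.5222 - 1.3060i


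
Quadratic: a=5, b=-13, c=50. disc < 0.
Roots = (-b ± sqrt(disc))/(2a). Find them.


disc = (-13)^2 - 4*5*50 = 169 - 1000 = -831
sqrt(|disc|) = sqrt(831) = 28.8271
Real part = 13/(2*5) = 1.3000
Imag part = 28.8271/(2*5) = 2.8827

1.3000 ± 2.8827i


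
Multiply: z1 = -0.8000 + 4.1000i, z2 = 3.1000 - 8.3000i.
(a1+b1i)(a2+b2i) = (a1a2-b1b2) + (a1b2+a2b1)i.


Real = -0.8*3.1 - 4.1*(-8.3) = -2.48 - (-34.03) = 31.55
Imag = -0.8*(-8.3) + 3.1*4.1 = 6.64 + 12.71 = 19.35

31.5500 + 19.3500i


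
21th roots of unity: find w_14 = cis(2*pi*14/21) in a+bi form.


Angle = 360*14/21 = 240°
a = cos(240°) = -0.5000
b = sin(240°) = -0.8660

-0.5000 - 0.8660i


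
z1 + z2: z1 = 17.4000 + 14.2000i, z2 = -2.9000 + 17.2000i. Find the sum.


Real: 17.4 - 2.9 = 14.5
Imag: 14.2 + 17.2 = 31.4

14.5000 + 31.4000i


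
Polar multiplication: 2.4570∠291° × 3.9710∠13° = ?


r = 2.4570 * 3.9710 = 9.7567
theta = 291° + 13° = 304° = 304° (mod 360)

9.7567 cis(304°)


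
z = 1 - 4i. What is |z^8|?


|z| = sqrt(1+16) = sqrt(17) = 4.1231
|z^8| = |z|^8 = (sqrt(17))^8 = 17^4 = 83521

|z^8| = 83521


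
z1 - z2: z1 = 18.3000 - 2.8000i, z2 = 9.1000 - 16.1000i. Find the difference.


Real: 18.3 - 9.1 = 9.2
Imag: -2.8 + 16.1 = 13.3

9.2000 + 13.3000i


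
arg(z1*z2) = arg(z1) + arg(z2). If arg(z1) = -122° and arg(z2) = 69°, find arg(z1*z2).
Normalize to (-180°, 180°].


arg(z1*z2) = -122° + 69° = -53°
Normalized to (-180°, 180°]: -53°

-53°


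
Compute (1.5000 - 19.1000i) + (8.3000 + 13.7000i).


Real: 1.5 + 8.3 = 9.8
Imag: -19.1 + 13.7 = -5.4

9.8000 - 5.4000i


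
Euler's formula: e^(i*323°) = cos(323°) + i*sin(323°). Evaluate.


cos(323°) = 0.7986
sin(323°) = -0.6018

e^(i*323°) = 0.7986 - 0.6018i


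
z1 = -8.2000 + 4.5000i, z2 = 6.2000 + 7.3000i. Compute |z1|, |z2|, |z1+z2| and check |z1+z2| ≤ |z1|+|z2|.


|z1| = sqrt((-8.2)^2 + 4.5^2) = sqrt(87.49) = 9.3536
|z2| = sqrt(6.2^2 + 7.3^2) = sqrt(91.73) = 9.5776
z1+z2 = -2.0000 + 11.8000i
|z1+z2| = sqrt(143.24) = 11.9683
|z1|+|z2| = 9.3536 + 9.5776 = 18.9312

|z1+z2| = 11.9683 ≤ |z1|+|z2| = 18.9312 (verified)


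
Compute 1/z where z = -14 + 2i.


|z|^2 = 196+4 = 200
1/z = (-14 - 2i)/200

1/z = -0.0700 - 0.0100i


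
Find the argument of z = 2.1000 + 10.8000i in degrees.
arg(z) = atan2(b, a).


Re = 2.1, Im = 10.8
arg = atan2(10.8, 2.1) = 78.9965 degrees

arg(z) = 78.9965 degrees


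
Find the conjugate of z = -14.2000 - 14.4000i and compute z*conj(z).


z_bar = -14.2000 + 14.4000i
z*z_bar = (-14.2)^2 + (-14.4)^2 = 201.64 + 207.36 = 409

z_bar = -14.2000 + 14.4000i, z*z_bar = 409


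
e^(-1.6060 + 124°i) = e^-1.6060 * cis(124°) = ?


e^-1.6060 = 0.2007
cos(124°) = -0.5592
sin(124°) = 0.829
Real = 0.2007*(-0.5592) = -0.1122
Imag = 0.2007*0.829 = 0.1664

-0.1122 + 0.1664i


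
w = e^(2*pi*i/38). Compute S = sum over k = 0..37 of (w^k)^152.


The roots are w_k = w^k with w = e^(2*pi*i/38), and (w^k)^152 = (w^152)^k.
So S = 1 + u + u^2 + ... + u^(37) with u = w^152.
152 = 4*38 + 0, so 152 is a multiple of 38 and u = (w^38)^4 = 1.
Every one of the 38 terms equals 1: S = 38

S = 38


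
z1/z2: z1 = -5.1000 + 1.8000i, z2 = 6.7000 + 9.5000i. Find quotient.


Conjugate of z2 = 6.7000 - 9.5000i
Numerator: (-5.1000 + 1.8000i)(6.7000 - 9.5000i) = -17.0700 + 60.5100i
Denominator: 6.7^2 + 9.5^2 = 135.14
Result = (-17.0700 + 60.5100i)/135.14

-0.1263 + 0.4478i


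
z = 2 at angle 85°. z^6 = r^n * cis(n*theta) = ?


r^6 = 2^6 = 64
n*theta = 6*85° = 510° = 150° (mod 360)
a = 64*cos(150°) = -55.4256
b = 64*sin(150°) = 32.0000

64 cis(150°) = -55.4256 + 32.0000i


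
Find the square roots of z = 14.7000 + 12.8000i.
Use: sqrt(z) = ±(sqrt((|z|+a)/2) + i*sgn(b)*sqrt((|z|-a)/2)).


|z| = sqrt(216.09+163.84) = 19.4918
sqrt((|z|+a)/2) = sqrt((19.4918+14.7)/2) = sqrt(17.0959) = 4.1347
sqrt((|z|-a)/2) = sqrt((19.4918-14.7)/2) = sqrt(2.3959) = 1.5479

±(4.1347 + 1.5479i) i.e. 4.1347 + 1.5479i and -4.1347 - 1.5479i


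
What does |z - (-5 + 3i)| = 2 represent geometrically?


|z - z0| = r is a circle with center z0 and radius r.
Center = (-5, 3), radius = 2

Circle with center (-5, 3) and radius 2


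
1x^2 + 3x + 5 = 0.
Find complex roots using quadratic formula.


disc = 3^2 - 4*1*5 = 9 - 20 = -11
sqrt(|disc|) = sqrt(11) = 3.3166
Real part = -3/(2*1) = -1.5000
Imag part = 3.3166/(2*1) = 1.6583

-1.5000 ± 1.6583i


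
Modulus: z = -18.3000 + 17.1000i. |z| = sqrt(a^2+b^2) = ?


|z| = sqrt((-18.3)^2 + 17.1^2) = sqrt(334.89 + 292.41) = sqrt(627.3) = 25.0460

|z| = 25.0460


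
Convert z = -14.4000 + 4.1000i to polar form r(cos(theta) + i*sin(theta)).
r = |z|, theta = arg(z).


r = sqrt(207.36+16.81) = sqrt(224.17) = 14.9723
theta = atan2(4.1, -14.4) = 164.1072 degrees

r = 14.9723, theta = 164.1072 degrees


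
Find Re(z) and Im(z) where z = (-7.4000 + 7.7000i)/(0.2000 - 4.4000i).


Multiply by conjugate: (-7.4000 + 7.7000i)(0.2000 + 4.4000i) / (0.2^2 + (-4.4)^2)
Numerator real = -7.4*0.2 + 7.7*(-4.4) = -35.36
Numerator imag = 7.7*0.2 - (-7.4)*(-4.4) = -31.02
Denominator = 19.4
Re(z) = -35.36/19.4 = -1.8227
Im(z) = -31.02/19.4 = -1.5990

Re(z) = -1.8227, Im(z) = -1.5990


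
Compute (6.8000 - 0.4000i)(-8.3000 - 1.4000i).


Real = 6.8*(-8.3) - (-0.4)*(-1.4) = -56.44 - 0.56 = -57
Imag = 6.8*(-1.4) - (8.3)*(-0.4) = -9.52 + 3.32 = -6.2

-57.0000 - 6.2000i


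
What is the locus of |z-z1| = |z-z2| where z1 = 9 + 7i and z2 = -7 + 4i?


Equal distances means the locus is the perpendicular bisector of z1 and z2.
Midpoint = ((9+(-7))/2, (7+4)/2) = (1.0000, 5.5000)

Perpendicular bisector through (1.0000, 5.5000)


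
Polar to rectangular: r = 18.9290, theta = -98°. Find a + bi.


a = 18.9290*cos(-98°) = 18.9290*(-0.139173) = -2.6344
b = 18.9290*sin(-98°) = 18.9290*(-0.99027) = -18.7448

-2.6344 - 18.7448i


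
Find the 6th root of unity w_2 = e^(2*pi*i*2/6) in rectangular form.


Angle = 360*2/6 = 120°
a = cos(120°) = -0.5000
b = sin(120°) = 0.8660

-0.5000 + 0.8660i


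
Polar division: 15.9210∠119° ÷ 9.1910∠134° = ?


r = 15.9210 / 9.1910 = 1.7322
theta = 119° - 134° = -15° = 345° (mod 360)

1.7322 cis(345°)


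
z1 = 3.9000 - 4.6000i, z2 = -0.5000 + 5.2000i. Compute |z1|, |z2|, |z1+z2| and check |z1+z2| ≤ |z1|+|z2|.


|z1| = sqrt(3.9^2 + (-4.6)^2) = sqrt(36.37) = 6.0308
|z2| = sqrt((-0.5)^2 + 5.2^2) = sqrt(27.29) = 5.2240
z1+z2 = 3.4000 + 0.6000i
|z1+z2| = sqrt(11.92) = 3.4525
|z1|+|z2| = 6.0308 + 5.2240 = 11.2548

|z1+z2| = 3.4525 ≤ |z1|+|z2| = 11.2548 (verified)


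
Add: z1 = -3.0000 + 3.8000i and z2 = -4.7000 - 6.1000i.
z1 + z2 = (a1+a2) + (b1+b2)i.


Real: -3 - 4.7 = -7.7
Imag: 3.8 - 6.1 = -2.3

-7.7000 - 2.3000i


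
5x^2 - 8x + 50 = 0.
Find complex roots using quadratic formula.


disc = (-8)^2 - 4*5*50 = 64 - 1000 = -936
sqrt(|disc|) = sqrt(936) = 30.5941
Real part = 8/(2*5) = 0.8000
Imag part = 30.5941/(2*5) = 3.0594

0.8000 ± 3.0594i


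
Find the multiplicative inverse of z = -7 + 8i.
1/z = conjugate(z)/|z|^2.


|z|^2 = 49+64 = 113
1/z = (-7 - 8i)/113

1/z = -0.0619 - 0.0708i


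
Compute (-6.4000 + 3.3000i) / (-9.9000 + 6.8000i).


Conjugate of z2 = -9.9000 - 6.8000i
Numerator: (-6.4000 + 3.3000i)(-9.9000 - 6.8000i) = 85.8000 + 10.8500i
Denominator: (-9.9)^2 + 6.8^2 = 144.25
Result = (85.8000 + 10.8500i)/144.25

0.5948 + 0.0752i
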